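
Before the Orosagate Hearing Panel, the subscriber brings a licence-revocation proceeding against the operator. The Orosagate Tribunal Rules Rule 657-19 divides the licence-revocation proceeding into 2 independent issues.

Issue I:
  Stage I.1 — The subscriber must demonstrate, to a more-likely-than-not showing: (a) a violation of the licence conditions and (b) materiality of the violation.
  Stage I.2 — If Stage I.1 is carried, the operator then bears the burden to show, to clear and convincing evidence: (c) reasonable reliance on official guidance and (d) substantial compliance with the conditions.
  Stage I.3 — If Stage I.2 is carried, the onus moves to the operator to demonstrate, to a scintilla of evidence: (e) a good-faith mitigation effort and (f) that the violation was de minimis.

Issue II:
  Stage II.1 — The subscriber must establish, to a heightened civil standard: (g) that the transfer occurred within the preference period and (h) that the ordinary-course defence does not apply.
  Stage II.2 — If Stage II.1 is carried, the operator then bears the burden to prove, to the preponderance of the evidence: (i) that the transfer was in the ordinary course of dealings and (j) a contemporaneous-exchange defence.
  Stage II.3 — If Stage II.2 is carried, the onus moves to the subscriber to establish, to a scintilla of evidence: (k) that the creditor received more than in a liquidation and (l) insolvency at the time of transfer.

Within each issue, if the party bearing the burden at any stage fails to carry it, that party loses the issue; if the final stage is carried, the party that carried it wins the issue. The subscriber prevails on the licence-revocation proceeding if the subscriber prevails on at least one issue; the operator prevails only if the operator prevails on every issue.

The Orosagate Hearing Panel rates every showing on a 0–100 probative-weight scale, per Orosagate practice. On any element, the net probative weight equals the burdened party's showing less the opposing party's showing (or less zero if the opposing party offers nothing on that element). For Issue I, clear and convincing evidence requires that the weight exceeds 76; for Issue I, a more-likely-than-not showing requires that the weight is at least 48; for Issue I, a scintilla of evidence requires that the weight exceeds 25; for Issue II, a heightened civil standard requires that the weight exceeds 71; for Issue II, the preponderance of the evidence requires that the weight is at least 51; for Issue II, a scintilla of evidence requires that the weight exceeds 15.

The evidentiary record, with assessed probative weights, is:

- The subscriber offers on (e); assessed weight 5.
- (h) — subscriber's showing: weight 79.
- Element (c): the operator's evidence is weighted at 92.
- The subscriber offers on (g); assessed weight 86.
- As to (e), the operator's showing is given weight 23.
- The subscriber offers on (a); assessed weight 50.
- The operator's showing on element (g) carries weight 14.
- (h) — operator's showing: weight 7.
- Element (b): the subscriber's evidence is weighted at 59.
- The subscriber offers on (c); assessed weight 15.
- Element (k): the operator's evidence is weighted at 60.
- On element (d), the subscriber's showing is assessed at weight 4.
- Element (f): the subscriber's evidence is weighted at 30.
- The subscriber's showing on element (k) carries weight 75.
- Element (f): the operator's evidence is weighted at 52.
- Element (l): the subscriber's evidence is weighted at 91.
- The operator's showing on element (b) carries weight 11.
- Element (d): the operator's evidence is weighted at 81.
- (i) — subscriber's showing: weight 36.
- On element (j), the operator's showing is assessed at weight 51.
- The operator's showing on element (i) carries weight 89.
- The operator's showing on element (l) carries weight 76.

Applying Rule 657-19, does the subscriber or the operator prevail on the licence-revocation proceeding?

subscriber

— Issue I —
Stage I.1 (subscriber, a more-likely-than-not showing, weight is at least 48): (a) 50 ≥ 48 — meets; (b) net 59−11=48 ≥ 48 — meets.
  Stage I.1 carried; the burden shifts to the operator.
Stage I.2 (operator, clear and convincing evidence, weight exceeds 76): (c) net 92−15=77 > 76 — meets; (d) net 81−4=77 > 76 — meets.
  All elements met. The operator retains the burden for Stage I.3.
Stage I.3 (operator, a scintilla of evidence, weight exceeds 25): (e) net 23−5=18 ≤ 25 — fails; (f) net 52−30=22 ≤ 25 — fails.
  Not every element is met, so the operator fails to carry Stage I.3.
So the subscriber prevails on this issue.
— Issue II —
Stage II.1 — burden on subscriber; standard: a heightened civil standard (weight exceeds 71).
    (g): 86 − 14 = 72 > 71 [met]
    (h): 79 − 7 = 72 > 71 [met]
  The subscriber carries Stage II.1; the operator now bears the burden.
Stage II.2 — burden on operator; standard: the preponderance of the evidence (weight is at least 51).
    (i): 89 − 36 = 53 ≥ 51 [met]
    (j): 51 ≥ 51 [met]
  The operator carries Stage II.2; the subscriber now bears the burden.
Stage II.3 — burden on subscriber; standard: a scintilla of evidence (weight exceeds 15).
    (k): 75 − 60 = 15 ≤ 15 [not met]
    (l): 91 − 76 = 15 ≤ 15 [not met]
  The subscriber does not carry Stage II.3.
The analysis ends at Stage II.3; the operator prevails on this issue.
Per-issue: Issue I → subscriber; Issue II → operator. The subscriber must prevail on at least one issue; overall, the subscriber prevails.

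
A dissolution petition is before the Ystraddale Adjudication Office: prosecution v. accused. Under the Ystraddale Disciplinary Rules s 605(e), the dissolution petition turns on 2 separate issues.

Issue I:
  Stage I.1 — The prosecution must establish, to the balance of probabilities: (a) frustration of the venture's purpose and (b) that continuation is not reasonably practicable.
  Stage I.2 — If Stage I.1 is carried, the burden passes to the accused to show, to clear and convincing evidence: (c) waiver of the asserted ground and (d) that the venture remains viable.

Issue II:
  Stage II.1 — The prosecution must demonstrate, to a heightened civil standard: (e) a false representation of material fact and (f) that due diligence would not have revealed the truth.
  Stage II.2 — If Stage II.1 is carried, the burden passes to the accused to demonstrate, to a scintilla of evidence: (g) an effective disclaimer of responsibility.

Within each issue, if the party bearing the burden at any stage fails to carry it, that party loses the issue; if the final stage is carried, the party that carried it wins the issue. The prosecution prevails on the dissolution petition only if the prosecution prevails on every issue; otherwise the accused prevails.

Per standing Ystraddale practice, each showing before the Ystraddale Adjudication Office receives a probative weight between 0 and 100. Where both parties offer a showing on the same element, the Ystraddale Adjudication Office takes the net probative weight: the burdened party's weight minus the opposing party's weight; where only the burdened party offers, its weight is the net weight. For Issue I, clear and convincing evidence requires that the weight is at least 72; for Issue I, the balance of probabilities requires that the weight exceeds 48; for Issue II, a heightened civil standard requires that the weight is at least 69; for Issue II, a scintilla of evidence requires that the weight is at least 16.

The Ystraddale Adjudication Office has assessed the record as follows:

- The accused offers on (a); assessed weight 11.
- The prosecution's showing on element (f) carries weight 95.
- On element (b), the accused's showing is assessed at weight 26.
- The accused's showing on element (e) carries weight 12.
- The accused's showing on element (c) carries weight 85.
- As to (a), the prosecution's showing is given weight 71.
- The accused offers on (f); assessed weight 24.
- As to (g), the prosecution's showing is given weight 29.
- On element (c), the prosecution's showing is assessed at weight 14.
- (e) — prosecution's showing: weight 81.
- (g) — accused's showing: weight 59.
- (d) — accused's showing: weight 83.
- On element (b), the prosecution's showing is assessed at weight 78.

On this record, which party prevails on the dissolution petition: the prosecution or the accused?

accused

— Issue I —
Stage I.1 — burden on prosecution; standard: the balance of probabilities (weight exceeds 48).
    (a): 71 − 11 = 60 > 48 [met]
    (b): 78 − 26 = 52 > 48 [met]
  Stage I.1 carried; the burden shifts to the accused.
Stage I.2 — burden on accused; standard: clear and convincing evidence (weight is at least 72).
    (c): 85 − 14 = 71 < 72 [not met]
    (d): 83 ≥ 72 [met]
  Not every element is met, so the accused fails to carry Stage I.2.
So the prosecution prevails on this issue.
— Issue II —
Stage II.1 (prosecution, a heightened civil standard, weight is at least 69): (e) net 81−12=69 ≥ 69 — meets; (f) net 95−24=71 ≥ 69 — meets.
  All elements met. The burden passes to the accused.
Stage II.2 (accused, a scintilla of evidence, weight is at least 16): (g) net 59−29=30 ≥ 16 — meets.
  The accused carries the last stage.
All stages carried — the accused prevails on this issue.
Per-issue: Issue I → prosecution; Issue II → accused. The prosecution must prevail on every issue; overall, the accused prevails.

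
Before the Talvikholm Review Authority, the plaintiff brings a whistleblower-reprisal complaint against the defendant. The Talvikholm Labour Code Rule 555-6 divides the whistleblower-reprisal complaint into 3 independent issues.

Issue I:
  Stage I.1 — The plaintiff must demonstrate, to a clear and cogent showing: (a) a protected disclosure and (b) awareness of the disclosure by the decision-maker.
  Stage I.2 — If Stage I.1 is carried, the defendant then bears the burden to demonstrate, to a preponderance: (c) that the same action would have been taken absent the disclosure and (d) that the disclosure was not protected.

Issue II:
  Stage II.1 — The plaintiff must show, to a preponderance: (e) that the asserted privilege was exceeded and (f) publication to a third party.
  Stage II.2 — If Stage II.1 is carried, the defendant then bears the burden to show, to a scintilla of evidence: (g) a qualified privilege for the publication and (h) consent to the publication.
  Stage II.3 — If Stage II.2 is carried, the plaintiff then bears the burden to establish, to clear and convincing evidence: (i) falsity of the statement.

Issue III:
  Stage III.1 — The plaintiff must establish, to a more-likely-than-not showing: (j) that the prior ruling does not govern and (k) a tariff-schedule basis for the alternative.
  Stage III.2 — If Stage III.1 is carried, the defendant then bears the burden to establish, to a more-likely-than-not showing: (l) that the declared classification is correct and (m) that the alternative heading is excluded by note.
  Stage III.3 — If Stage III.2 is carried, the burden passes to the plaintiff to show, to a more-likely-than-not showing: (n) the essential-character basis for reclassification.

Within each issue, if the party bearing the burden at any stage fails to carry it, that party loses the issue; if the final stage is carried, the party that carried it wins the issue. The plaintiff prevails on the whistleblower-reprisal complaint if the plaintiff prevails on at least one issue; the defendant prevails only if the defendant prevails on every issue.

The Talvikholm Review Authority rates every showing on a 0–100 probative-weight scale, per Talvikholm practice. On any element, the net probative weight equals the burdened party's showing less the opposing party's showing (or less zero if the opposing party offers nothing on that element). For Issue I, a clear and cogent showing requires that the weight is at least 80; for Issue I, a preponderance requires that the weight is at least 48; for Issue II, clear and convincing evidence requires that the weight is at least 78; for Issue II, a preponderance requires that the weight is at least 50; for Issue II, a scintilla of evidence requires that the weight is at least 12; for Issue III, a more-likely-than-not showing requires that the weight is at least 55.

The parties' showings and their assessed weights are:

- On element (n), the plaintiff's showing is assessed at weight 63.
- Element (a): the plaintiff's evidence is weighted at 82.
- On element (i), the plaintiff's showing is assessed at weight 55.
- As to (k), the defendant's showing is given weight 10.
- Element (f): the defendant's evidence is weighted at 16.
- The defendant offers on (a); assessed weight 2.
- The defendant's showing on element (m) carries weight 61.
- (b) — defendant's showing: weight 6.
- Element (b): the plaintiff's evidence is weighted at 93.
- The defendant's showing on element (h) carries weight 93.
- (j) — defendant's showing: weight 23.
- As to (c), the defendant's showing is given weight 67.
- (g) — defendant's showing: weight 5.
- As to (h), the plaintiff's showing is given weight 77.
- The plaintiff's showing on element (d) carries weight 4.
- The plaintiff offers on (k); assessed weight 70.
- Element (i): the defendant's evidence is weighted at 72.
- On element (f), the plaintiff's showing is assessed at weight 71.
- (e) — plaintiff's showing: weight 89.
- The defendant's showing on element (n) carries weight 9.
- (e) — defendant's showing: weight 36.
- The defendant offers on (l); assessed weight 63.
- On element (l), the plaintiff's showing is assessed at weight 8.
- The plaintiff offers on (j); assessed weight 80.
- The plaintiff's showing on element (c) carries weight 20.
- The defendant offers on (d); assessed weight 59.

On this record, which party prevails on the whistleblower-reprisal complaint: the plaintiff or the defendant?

plaintiff

— Issue I —
Stage I.1 (plaintiff, a clear and cogent showing, weight is at least 80): (a) net 82−2=80 ≥ 80 — meets; (b) net 93−6=87 ≥ 80 — meets.
  All elements met. The burden passes to the defendant.
Stage I.2 (defendant, a preponderance, weight is at least 48): (c) net 67−20=47 < 48 — fails; (d) net 59−4=55 ≥ 48 — meets.
  Stage I.2 not carried; the defendant fails its burden.
The plaintiff prevails on this issue.
— Issue II —
At Stage II.1 the plaintiff must meet a preponderance (weight is at least 50): on (e) the weight is 89 less the opposing 36 gives net 53, which does reach 50, so (e) meets the standard; on (f) the weight is 71 less the opposing 16 gives net 55, which does reach 50, so (f) meets the standard.
  Stage II.1 is satisfied; the onus moves to the defendant.
At Stage II.2 the defendant must meet a scintilla of evidence (weight is at least 12): on (g) the weight is 5, which does not reach 12, so (g) does not meet the standard; on (h) the weight is 93 less the opposing 77 gives net 16, ≥ 12, so (h) meets the standard.
  The defendant does not carry Stage II.2.
The plaintiff prevails on this issue.
— Issue III —
At Stage III.1 the plaintiff must meet a more-likely-than-not showing (weight is at least 55): on (j) the weight is 80 less the opposing 23 gives net 57, which does reach 55, so (j) meets the standard; on (k) the weight is 70 less the opposing 10 gives net 60, which does reach 55, so (k) meets the standard.
  Stage III.1 carried; the burden shifts to the defendant.
At Stage III.2 the defendant must meet a more-likely-than-not showing (weight is at least 55): on (l) the weight is 63 less the opposing 8 gives net 55, ≥ 55, so (l) meets the standard; on (m) the weight is 61, which does reach 55, so (m) meets the standard.
  All elements met. The burden passes to the plaintiff.
At Stage III.3 the plaintiff must meet a more-likely-than-not showing (weight is at least 55): on (n) the weight is 63 less the opposing 9 gives net 54, which does not reach 55, so (n) does not meet the standard.
  Not every element is met, so the plaintiff fails to carry Stage III.3.
The defendant prevails on this issue.
Per-issue: Issue I → plaintiff; Issue II → plaintiff; Issue III → defendant. The plaintiff must prevail on at least one issue; overall, the plaintiff prevails.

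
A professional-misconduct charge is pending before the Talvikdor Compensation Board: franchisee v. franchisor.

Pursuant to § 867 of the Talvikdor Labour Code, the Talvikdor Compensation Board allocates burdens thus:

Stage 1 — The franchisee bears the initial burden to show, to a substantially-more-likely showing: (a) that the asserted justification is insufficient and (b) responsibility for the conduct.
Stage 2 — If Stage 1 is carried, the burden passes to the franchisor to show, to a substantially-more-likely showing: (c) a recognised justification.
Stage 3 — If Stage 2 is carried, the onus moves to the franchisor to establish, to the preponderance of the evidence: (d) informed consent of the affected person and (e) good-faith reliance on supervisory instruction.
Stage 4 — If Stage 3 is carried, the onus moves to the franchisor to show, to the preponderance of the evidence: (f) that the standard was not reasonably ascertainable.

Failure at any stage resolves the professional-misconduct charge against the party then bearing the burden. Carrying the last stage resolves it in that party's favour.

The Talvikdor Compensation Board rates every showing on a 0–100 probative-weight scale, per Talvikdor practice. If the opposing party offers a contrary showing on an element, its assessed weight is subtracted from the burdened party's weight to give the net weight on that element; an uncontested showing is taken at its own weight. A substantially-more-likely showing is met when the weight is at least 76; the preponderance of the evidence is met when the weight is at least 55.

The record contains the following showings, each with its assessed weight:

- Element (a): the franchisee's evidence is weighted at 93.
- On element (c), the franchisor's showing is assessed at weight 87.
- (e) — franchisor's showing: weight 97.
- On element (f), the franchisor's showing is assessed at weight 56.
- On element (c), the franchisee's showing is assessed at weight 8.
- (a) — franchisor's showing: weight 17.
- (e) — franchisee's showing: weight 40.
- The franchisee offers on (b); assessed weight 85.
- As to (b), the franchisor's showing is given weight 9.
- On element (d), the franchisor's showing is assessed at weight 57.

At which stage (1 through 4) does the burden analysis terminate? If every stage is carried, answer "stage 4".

Stage 1 — burden on franchisee; standard: a substantially-more-likely showing (weight is at least 76).
    (a): 93 − 17 = 76 ≥ 76 [met]
    (b): 85 − 9 = 76 ≥ 76 [met]
  Stage 1 is satisfied; the onus moves to the franchisor.
Stage 2 — burden on franchisor; standard: a substantially-more-likely showing (weight is at least 76).
    (c): 87 − 8 = 79 ≥ 76 [met]
  Stage 2 carried; the burden remains with the franchisor.
Stage 3 — burden on franchisor; standard: the preponderance of the evidence (weight is at least 55).
    (d): 57 ≥ 55 [met]
    (e): 97 − 40 = 57 ≥ 55 [met]
  Stage 3 carried; the burden remains with the franchisor.
Stage 4 — burden on franchisor; standard: the preponderance of the evidence (weight is at least 55).
    (f): 56 ≥ 55 [met]
  The franchisor carries the last stage.
With every stage satisfied, the franchisor prevails.

stage 4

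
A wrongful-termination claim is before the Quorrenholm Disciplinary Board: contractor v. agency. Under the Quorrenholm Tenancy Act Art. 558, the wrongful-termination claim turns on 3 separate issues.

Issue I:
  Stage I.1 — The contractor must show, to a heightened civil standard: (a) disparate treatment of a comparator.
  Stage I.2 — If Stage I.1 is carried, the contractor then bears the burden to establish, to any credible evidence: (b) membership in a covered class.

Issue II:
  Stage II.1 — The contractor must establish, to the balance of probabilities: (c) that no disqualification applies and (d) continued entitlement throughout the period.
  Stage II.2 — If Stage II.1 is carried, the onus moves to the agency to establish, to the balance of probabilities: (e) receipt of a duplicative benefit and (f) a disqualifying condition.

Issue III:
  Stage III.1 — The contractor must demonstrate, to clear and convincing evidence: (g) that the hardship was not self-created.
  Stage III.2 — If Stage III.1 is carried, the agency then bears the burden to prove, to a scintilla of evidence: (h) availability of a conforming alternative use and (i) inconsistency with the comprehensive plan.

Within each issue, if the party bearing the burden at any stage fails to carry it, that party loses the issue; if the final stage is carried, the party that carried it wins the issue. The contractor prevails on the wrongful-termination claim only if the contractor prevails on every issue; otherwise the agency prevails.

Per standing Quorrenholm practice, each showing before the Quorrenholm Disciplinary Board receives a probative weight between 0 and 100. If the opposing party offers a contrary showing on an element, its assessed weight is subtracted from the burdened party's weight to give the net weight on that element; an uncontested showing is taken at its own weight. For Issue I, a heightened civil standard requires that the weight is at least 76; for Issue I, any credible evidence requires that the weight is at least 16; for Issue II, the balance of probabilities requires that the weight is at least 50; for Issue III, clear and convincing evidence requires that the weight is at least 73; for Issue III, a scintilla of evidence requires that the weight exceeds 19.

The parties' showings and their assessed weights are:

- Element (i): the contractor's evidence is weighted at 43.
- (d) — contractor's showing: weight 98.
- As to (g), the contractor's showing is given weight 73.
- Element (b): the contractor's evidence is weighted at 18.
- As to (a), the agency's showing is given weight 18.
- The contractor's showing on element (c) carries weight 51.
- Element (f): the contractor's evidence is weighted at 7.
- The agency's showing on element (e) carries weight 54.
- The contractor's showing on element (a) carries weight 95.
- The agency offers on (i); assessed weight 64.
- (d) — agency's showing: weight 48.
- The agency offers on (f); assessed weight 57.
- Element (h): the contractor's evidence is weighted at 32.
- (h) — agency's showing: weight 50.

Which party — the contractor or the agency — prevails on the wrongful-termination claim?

— Issue I —
Stage I.1 — burden on contractor; standard: a heightened civil standard (weight is at least 76).
    (a): 95 − 18 = 77 ≥ 76 [met]
  Stage I.1 is satisfied; the contractor continues to bear the burden.
Stage I.2 — burden on contractor; standard: any credible evidence (weight is at least 16).
    (b): 18 ≥ 16 [met]
  The contractor carries the last stage.
Every stage carried; the contractor prevails on this issue.
— Issue II —
At Stage II.1 the contractor must meet the balance of probabilities (weight is at least 50): on (c) the weight is 51, which does reach 50, so (c) meets the standard; on (d) the weight is 98 less the opposing 48 gives net 50, which does reach 50, so (d) meets the standard.
  All elements met. The burden passes to the agency.
At Stage II.2 the agency must meet the balance of probabilities (weight is at least 50): on (e) the weight is 54, which does reach 50, so (e) meets the standard; on (f) the weight is 57 less the opposing 7 gives net 50, which does reach 50, so (f) meets the standard.
  All elements met at the final stage.
All stages carried — the agency prevails on this issue.
— Issue III —
Stage III.1 — burden on contractor; standard: clear and convincing evidence (weight is at least 73).
    (g): 73 ≥ 73 [met]
  The contractor carries Stage III.1; the agency now bears the burden.
Stage III.2 — burden on agency; standard: a scintilla of evidence (weight exceeds 19).
    (h): 50 − 32 = 18 ≤ 19 [not met]
    (i): 64 − 43 = 21 > 19 [met]
  Not every element is met, so the agency fails to carry Stage III.2.
The analysis ends at Stage III.2; the contractor prevails on this issue.
Per-issue: Issue I → contractor; Issue II → agency; Issue III → contractor. The contractor must prevail on every issue; overall, the agency prevails.

agency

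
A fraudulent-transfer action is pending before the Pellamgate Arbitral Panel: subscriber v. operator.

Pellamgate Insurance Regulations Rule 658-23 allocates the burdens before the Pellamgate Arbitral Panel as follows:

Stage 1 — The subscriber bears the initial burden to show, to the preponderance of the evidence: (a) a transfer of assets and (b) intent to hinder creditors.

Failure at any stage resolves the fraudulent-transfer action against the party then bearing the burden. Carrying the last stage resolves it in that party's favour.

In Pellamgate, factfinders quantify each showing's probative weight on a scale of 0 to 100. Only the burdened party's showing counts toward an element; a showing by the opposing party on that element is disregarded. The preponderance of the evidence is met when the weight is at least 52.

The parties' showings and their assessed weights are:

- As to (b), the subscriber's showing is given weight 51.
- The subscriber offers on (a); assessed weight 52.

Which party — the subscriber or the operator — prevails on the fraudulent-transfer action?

operator

At Stage 1 the subscriber must meet the preponderance of the evidence (weight is at least 52): on (a) the weight is 52, ≥ 52, so (a) meets the standard; on (b) the weight is 51, < 52, so (b) does not meet the standard.
  Not every element is met, so the subscriber fails to carry Stage 1.
The analysis ends at Stage 1; the operator prevails.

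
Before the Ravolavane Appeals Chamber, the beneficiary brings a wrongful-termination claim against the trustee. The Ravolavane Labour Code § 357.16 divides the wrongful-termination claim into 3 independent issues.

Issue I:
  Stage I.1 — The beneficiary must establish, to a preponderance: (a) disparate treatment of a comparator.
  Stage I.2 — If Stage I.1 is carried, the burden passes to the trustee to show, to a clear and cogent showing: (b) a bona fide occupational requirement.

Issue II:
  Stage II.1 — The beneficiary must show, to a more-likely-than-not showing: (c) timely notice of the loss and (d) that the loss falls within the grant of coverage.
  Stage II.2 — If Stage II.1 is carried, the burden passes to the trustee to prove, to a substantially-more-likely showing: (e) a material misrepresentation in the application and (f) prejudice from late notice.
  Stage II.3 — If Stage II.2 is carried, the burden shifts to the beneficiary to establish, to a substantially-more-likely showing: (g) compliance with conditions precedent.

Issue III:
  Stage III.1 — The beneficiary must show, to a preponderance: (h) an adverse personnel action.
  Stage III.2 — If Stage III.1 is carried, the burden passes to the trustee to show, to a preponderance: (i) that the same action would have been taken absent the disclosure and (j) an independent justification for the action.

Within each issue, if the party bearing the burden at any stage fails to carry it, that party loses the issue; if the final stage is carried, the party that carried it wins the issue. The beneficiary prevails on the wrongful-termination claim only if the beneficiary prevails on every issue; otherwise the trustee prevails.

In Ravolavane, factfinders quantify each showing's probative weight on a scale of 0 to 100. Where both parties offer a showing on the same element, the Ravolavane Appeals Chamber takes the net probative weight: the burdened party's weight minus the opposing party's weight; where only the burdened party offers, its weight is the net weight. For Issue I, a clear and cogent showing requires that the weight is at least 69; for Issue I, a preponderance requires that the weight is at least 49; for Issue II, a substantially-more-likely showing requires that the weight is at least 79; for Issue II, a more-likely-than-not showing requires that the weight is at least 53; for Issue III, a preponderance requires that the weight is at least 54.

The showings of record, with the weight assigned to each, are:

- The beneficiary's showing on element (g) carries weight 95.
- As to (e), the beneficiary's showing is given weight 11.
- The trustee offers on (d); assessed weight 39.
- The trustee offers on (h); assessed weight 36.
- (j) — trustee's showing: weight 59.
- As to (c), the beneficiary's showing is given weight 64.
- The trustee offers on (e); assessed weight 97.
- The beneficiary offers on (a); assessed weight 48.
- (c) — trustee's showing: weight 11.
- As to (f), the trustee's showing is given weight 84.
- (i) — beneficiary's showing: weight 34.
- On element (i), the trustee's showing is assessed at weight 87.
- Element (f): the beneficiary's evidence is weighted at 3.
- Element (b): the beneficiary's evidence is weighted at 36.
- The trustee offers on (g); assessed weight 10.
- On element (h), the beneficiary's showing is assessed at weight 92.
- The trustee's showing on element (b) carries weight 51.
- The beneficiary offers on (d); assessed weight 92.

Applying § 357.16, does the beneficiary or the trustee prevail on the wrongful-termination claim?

— Issue I —
At Stage I.1 the beneficiary must meet a preponderance (weight is at least 49): on (a) the weight is 48, which does not reach 49, so (a) does not meet the standard.
  Not every element is met, so the beneficiary fails to carry Stage I.1.
The analysis ends at Stage I.1; the trustee prevails on this issue.
— Issue II —
Stage II.1 — burden on beneficiary; standard: a more-likely-than-not showing (weight is at least 53).
    (c): 64 − 11 = 53 ≥ 53 [met]
    (d): 92 − 39 = 53 ≥ 53 [met]
  Stage II.1 is satisfied; the onus moves to the trustee.
Stage II.2 — burden on trustee; standard: a substantially-more-likely showing (weight is at least 79).
    (e): 97 − 11 = 86 ≥ 79 [met]
    (f): 84 − 3 = 81 ≥ 79 [met]
  The trustee carries Stage II.2; the beneficiary now bears the burden.
Stage II.3 — burden on beneficiary; standard: a substantially-more-likely showing (weight is at least 79).
    (g): 95 − 10 = 85 ≥ 79 [met]
  All elements met at the final stage.
All stages carried — the beneficiary prevails on this issue.
— Issue III —
Stage III.1 — burden on beneficiary; standard: a preponderance (weight is at least 54).
    (h): 92 − 36 = 56 ≥ 54 [met]
  All elements met. The burden passes to the trustee.
Stage III.2 — burden on trustee; standard: a preponderance (weight is at least 54).
    (i): 87 − 34 = 53 < 54 [not met]
    (j): 59 ≥ 54 [met]
  Not every element is met, so the trustee fails to carry Stage III.2.
The beneficiary prevails on this issue.
Per-issue: Issue I → trustee; Issue II → beneficiary; Issue III → beneficiary. The beneficiary must prevail on every issue; overall, the trustee prevails.

trustee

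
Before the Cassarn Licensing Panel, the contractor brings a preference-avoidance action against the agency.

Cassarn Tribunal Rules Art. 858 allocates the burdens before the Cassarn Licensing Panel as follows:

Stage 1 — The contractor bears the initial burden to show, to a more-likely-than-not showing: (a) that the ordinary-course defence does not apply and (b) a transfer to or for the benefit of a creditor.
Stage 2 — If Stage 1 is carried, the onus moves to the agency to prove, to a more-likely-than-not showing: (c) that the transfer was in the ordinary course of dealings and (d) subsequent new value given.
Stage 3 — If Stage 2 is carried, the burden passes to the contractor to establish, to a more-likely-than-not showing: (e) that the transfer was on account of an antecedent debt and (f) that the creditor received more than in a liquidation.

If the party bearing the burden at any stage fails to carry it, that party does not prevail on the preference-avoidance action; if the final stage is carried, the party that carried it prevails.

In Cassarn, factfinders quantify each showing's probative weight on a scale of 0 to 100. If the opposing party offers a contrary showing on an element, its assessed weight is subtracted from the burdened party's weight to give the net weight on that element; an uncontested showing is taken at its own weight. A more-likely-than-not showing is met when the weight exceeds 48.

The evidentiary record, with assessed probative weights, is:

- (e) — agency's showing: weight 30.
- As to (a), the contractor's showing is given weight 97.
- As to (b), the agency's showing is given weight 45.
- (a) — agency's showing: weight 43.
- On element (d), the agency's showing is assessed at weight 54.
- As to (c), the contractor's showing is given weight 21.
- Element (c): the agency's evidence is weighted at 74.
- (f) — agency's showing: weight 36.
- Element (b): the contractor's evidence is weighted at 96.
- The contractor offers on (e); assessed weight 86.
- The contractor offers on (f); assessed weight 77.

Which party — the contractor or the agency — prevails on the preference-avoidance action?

agency

Stage 1 (contractor, a more-likely-than-not showing, weight exceeds 48): (a) net 97−43=54 > 48 — meets; (b) net 96−45=51 > 48 — meets.
  Stage 1 is satisfied; the onus moves to the agency.
Stage 2 (agency, a more-likely-than-not showing, weight exceeds 48): (c) net 74−21=53 > 48 — meets; (d) 54 > 48 — meets.
  All elements met. The burden passes to the contractor.
Stage 3 (contractor, a more-likely-than-not showing, weight exceeds 48): (e) net 86−30=56 > 48 — meets; (f) net 77−36=41 ≤ 48 — fails.
  Not every element is met, so the contractor fails to carry Stage 3.
The analysis ends at Stage 3; the agency prevails.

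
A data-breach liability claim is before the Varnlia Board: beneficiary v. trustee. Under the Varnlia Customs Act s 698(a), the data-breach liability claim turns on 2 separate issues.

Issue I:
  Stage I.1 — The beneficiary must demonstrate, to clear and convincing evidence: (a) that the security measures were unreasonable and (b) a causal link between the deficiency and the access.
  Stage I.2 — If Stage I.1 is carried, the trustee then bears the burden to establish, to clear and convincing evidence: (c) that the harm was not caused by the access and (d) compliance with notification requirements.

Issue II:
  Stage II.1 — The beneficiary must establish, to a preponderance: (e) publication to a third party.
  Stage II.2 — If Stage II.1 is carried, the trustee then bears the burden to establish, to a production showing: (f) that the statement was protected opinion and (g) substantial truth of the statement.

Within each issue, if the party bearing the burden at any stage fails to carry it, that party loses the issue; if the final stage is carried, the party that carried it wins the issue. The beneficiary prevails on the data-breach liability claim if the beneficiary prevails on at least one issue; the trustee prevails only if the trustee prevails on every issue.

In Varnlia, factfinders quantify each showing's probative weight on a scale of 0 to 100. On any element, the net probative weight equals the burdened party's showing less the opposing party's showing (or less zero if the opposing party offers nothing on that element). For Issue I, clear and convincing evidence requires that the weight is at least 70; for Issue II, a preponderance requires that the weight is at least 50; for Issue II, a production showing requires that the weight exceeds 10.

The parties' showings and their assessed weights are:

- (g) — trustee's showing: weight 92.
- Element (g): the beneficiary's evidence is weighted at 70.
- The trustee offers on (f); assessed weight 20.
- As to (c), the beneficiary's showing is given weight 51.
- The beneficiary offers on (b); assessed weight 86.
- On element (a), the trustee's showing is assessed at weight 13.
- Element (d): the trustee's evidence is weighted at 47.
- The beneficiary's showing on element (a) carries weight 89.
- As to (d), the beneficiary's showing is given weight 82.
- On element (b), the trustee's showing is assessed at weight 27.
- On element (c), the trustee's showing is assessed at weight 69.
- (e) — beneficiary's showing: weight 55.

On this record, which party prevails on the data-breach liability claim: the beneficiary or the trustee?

— Issue I —
At Stage I.1 the beneficiary must meet clear and convincing evidence (weight is at least 70): on (a) the weight is 89 less the opposing 13 gives net 76, which does reach 70, so (a) meets the standard; on (b) the weight is 86 less the opposing 27 gives net 59, which does not reach 70, so (b) does not meet the standard.
  Not every element is met, so the beneficiary fails to carry Stage I.1.
So the trustee prevails on this issue.
— Issue II —
Stage II.1 — burden on beneficiary; standard: a preponderance (weight is at least 50).
    (e): 55 ≥ 50 [met]
  Stage II.1 is satisfied; the onus moves to the trustee.
Stage II.2 — burden on trustee; standard: a production showing (weight exceeds 10).
    (f): 20 > 10 [met]
    (g): 92 − 70 = 22 > 10 [met]
  The trustee carries the last stage.
All stages carried — the trustee prevails on this issue.
Per-issue: Issue I → trustee; Issue II → trustee. The beneficiary must prevail on at least one issue; overall, the trustee prevails.

trustee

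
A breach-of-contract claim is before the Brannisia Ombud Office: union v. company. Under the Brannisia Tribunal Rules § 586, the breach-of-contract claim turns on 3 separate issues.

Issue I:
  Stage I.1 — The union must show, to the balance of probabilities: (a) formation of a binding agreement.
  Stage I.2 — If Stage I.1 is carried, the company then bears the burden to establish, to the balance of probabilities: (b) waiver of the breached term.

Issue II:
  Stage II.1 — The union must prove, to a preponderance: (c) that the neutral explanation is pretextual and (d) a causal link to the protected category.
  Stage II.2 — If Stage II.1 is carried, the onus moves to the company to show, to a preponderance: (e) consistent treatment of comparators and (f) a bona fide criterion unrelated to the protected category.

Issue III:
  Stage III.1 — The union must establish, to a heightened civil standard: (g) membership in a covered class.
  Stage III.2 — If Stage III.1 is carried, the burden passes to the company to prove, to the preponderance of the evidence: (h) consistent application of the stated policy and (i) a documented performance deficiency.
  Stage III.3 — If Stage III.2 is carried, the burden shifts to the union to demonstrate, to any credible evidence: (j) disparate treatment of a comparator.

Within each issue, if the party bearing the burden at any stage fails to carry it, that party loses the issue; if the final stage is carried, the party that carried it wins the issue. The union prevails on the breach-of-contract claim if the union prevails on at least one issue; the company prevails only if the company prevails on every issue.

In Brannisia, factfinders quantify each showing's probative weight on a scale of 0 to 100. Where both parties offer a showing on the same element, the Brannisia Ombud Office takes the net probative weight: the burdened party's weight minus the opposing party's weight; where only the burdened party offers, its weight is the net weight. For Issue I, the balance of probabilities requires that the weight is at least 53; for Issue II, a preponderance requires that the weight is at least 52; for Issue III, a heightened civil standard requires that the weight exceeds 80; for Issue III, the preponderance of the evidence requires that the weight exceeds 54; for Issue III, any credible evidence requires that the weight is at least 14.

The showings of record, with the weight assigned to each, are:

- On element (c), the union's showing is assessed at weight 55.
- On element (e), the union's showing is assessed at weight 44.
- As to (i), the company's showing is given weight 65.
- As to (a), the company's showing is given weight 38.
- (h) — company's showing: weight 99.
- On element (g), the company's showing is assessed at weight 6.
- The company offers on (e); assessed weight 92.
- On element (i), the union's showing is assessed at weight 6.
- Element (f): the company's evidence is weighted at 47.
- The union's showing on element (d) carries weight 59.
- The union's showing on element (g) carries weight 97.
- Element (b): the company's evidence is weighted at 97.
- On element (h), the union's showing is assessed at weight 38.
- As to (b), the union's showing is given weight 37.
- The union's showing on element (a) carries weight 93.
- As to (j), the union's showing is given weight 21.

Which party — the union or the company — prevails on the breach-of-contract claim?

union

— Issue I —
Stage I.1 (union, the balance of probabilities, weight is at least 53): (a) net 93−38=55 ≥ 53 — meets.
  All elements met. The burden passes to the company.
Stage I.2 (company, the balance of probabilities, weight is at least 53): (b) net 97−37=60 ≥ 53 — meets.
  The company carries the last stage.
All stages carried — the company prevails on this issue.
— Issue II —
At Stage II.1 the union must meet a preponderance (weight is at least 52): on (c) the weight is 55, ≥ 52, so (c) meets the standard; on (d) the weight is 59, which does reach 52, so (d) meets the standard.
  Stage II.1 is satisfied; the onus moves to the company.
At Stage II.2 the company must meet a preponderance (weight is at least 52): on (e) the weight is 92 less the opposing 44 gives net 48, < 52, so (e) does not meet the standard; on (f) the weight is 47, which does not reach 52, so (f) does not meet the standard.
  Not every element is met, so the company fails to carry Stage II.2.
So the union prevails on this issue.
— Issue III —
At Stage III.1 the union must meet a heightened civil standard (weight exceeds 80): on (g) the weight is 97 less the opposing 6 gives net 91, > 80, so (g) meets the standard.
  The union carries Stage III.1; the company now bears the burden.
At Stage III.2 the company must meet the preponderance of the evidence (weight exceeds 54): on (h) the weight is 99 less the opposing 38 gives net 61, > 54, so (h) meets the standard; on (i) the weight is 65 less the opposing 6 gives net 59, > 54, so (i) meets the standard.
  The company carries Stage III.2; the union now bears the burden.
At Stage III.3 the union must meet any credible evidence (weight is at least 14): on (j) the weight is 21, which does reach 14, so (j) meets the standard.
  All elements met at the final stage.
With every stage satisfied, the union prevails on this issue.
Per-issue: Issue I → company; Issue II → union; Issue III → union. The union must prevail on at least one issue; overall, the union prevails.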